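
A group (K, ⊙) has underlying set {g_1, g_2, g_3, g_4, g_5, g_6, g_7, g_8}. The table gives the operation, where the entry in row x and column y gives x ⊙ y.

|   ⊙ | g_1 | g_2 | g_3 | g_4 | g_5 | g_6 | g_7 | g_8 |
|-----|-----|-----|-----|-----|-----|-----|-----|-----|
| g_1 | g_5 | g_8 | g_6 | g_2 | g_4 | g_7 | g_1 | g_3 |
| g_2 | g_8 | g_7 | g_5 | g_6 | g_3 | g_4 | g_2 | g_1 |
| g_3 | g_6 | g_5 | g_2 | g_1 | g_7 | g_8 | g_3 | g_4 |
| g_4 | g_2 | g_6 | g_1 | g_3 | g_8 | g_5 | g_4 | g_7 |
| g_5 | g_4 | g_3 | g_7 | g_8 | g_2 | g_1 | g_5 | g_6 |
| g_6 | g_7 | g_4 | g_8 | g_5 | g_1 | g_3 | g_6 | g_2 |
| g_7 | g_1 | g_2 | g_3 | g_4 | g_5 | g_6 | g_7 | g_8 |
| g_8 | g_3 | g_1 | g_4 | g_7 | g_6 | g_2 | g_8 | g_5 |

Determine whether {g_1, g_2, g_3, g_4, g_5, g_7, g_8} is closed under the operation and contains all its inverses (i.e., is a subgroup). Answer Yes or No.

g_4 ⊙ g_2 = g_6, which is not in {g_1, g_2, g_3, g_4, g_5, g_7, g_8}.
The subset is not closed under ⊙, so it is not a subgroup.
(Structurally, K here is isomorphic to the cyclic group Z_8.)

No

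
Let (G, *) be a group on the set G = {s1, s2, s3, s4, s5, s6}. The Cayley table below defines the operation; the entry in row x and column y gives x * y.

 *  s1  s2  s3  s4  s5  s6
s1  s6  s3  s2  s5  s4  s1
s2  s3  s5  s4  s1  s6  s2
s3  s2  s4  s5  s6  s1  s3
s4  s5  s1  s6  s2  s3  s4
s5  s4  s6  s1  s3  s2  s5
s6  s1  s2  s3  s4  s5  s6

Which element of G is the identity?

s6

The identity e satisfies e * x = x for all x, so its row in the table reproduces the column headers.
Row s6 reads: s1, s2, s3, s4, s5, s6 — exactly the header order. So s6 is the identity.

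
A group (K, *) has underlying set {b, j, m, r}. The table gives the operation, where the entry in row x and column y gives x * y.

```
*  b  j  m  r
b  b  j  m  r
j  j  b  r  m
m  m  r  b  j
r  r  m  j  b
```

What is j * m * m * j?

b

j * m = r
r * m = j
j * j = b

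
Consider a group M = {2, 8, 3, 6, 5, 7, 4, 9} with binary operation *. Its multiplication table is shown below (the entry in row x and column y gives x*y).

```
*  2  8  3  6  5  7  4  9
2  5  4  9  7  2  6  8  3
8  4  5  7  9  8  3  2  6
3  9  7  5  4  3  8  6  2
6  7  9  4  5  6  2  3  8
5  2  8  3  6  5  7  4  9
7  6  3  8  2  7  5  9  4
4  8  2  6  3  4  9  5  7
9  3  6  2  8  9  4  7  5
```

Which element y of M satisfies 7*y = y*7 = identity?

First locate the identity: row 5 matches the header, so 5 is the identity.
Scan row 7 for 5: 7*7 = 5. Hence 7^(-1) = 7.

7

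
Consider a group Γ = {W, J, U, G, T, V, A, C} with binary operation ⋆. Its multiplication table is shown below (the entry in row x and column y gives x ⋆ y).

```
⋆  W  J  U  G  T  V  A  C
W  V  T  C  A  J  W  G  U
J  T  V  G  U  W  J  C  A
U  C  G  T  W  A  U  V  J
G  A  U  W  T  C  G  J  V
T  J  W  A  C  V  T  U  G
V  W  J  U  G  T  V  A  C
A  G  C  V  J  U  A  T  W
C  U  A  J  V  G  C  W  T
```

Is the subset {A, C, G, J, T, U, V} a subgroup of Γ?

No

G ⋆ U = W, which is not in {A, C, G, J, T, U, V}.
The subset is not closed under ⋆, so it is not a subgroup.
(Structurally, Γ here is isomorphic to Z_2 x Z_4.)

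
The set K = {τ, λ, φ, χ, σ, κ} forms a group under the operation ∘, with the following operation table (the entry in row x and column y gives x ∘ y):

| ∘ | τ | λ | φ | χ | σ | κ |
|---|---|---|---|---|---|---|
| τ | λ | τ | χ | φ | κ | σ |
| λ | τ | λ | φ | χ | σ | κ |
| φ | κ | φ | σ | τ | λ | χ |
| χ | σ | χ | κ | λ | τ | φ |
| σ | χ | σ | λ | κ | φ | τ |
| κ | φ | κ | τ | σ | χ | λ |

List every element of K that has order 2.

{κ, τ, χ}

Identity is λ. Compute the order of each non-identity element by repeated multiplication:
  τ: τ → λ  (order 2)
  φ: φ → σ → λ  (order 3)
  χ: χ → λ  (order 2)
  σ: σ → φ → λ  (order 3)
  κ: κ → λ  (order 2)
Elements of order 2: {κ, τ, χ}.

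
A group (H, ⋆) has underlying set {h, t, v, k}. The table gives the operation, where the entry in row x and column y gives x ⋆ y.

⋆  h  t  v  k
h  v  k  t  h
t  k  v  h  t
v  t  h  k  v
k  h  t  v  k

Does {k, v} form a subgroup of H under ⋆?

Yes

{k, v} contains the identity k.
Checking products: every product of two elements of {k, v} (read from the table) lies in {k, v}, so the set is closed.
In a finite group, a nonempty closed subset is a subgroup. So {k, v} ≤ H.
(Structurally, H here is isomorphic to the cyclic group Z_4.)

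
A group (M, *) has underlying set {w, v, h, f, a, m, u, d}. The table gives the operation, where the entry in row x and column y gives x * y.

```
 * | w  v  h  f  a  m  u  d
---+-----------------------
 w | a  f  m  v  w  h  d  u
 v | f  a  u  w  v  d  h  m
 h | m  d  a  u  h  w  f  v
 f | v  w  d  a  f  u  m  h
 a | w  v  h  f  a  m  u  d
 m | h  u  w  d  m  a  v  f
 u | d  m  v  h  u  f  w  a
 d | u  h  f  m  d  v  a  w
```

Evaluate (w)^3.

w^1 = w
w^2 = w * w = a
w^3 = a * w = w
(Structurally, M here is isomorphic to the dihedral group D_4.)

w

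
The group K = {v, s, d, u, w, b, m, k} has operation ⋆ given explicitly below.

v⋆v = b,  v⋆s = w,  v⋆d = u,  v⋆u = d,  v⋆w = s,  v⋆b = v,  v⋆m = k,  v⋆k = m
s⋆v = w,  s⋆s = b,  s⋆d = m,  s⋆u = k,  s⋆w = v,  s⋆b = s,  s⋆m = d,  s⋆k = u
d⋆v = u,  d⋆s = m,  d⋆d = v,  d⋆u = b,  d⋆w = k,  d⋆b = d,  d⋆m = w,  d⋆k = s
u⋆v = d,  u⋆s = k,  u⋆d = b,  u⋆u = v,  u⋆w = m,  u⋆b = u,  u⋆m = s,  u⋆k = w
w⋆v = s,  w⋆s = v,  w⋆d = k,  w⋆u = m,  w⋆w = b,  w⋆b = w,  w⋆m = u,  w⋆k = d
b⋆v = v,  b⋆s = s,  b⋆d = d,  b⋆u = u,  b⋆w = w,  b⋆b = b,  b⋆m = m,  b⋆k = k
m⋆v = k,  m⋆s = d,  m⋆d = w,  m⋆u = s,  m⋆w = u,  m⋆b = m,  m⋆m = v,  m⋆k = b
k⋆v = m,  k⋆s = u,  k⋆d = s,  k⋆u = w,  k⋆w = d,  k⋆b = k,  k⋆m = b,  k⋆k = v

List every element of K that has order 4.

{d, k, m, u}

Identity is b. Compute the order of each non-identity element by repeated multiplication:
  v: v → b  (order 2)
  s: s → b  (order 2)
  d: d → v → u → b  (order 4)
  u: u → v → d → b  (order 4)
  w: w → b  (order 2)
  m: m → v → k → b  (order 4)
  k: k → v → m → b  (order 4)
Elements of order 4: {d, k, m, u}.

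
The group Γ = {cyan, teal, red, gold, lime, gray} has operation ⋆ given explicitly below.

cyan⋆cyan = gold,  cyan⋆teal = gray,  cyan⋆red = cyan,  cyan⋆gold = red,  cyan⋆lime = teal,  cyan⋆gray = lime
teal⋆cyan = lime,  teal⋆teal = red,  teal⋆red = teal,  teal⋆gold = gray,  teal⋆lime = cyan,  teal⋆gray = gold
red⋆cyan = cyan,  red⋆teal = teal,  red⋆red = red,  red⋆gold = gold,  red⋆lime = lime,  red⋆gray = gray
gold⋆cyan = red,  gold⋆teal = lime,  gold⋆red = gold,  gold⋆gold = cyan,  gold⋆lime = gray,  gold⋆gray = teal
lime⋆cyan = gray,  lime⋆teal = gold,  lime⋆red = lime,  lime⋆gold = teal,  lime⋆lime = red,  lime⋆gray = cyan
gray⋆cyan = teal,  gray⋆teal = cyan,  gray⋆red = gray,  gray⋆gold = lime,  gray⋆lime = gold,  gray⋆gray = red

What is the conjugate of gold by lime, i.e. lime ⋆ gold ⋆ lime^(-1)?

The identity is red. In row lime, the entry red sits in column lime, so lime^(-1) = lime.
lime ⋆ gold = teal
teal ⋆ lime = cyan

cyan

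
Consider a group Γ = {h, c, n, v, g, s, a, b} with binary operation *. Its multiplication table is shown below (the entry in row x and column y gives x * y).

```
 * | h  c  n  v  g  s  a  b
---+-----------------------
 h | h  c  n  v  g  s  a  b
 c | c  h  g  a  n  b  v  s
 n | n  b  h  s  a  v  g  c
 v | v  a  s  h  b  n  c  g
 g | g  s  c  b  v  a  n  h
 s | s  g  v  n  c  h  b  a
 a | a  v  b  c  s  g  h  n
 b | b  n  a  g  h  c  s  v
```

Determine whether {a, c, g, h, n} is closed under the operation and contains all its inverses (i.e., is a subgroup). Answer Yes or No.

g * g = v, which is not in {a, c, g, h, n}.
The subset is not closed under *, so it is not a subgroup.

No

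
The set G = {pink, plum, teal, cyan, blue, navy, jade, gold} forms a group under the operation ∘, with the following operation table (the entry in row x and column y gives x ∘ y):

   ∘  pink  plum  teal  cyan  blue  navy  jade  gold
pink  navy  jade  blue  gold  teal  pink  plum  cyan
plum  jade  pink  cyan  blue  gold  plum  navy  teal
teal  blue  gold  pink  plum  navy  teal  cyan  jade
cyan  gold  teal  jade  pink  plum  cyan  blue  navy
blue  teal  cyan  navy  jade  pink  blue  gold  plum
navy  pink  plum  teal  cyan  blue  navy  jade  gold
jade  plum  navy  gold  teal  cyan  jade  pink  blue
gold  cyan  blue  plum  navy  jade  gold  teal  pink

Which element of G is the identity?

navy

The identity e satisfies e ∘ x = x for all x, so its row in the table reproduces the column headers.
Row navy reads: pink, plum, teal, cyan, blue, navy, jade, gold — exactly the header order. So navy is the identity.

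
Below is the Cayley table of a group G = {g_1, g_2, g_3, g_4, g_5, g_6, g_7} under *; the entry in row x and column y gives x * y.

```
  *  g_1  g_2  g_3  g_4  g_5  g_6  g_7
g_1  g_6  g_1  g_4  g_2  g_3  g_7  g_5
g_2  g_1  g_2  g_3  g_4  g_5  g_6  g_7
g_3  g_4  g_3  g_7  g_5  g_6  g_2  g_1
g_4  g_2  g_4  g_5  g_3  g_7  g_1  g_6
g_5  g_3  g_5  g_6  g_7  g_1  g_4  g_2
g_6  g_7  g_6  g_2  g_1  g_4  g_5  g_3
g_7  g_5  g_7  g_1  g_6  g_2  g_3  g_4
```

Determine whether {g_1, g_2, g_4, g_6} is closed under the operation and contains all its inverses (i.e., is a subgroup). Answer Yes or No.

g_1 * g_6 = g_7, which is not in {g_1, g_2, g_4, g_6}.
The subset is not closed under *, so it is not a subgroup.

No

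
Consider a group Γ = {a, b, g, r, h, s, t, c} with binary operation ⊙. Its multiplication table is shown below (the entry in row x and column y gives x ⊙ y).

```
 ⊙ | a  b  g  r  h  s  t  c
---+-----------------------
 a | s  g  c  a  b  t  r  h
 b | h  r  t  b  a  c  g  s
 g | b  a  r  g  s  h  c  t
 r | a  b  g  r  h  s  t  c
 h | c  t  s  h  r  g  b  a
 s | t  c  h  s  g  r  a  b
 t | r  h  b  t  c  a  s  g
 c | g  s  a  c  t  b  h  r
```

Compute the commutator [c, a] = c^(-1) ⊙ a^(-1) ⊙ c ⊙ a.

Identity is r; from the table c^(-1) = c and a^(-1) = t.
c ⊙ t = h
h ⊙ c = a
a ⊙ a = s
(Structurally, Γ here is isomorphic to the dihedral group D_4.)

s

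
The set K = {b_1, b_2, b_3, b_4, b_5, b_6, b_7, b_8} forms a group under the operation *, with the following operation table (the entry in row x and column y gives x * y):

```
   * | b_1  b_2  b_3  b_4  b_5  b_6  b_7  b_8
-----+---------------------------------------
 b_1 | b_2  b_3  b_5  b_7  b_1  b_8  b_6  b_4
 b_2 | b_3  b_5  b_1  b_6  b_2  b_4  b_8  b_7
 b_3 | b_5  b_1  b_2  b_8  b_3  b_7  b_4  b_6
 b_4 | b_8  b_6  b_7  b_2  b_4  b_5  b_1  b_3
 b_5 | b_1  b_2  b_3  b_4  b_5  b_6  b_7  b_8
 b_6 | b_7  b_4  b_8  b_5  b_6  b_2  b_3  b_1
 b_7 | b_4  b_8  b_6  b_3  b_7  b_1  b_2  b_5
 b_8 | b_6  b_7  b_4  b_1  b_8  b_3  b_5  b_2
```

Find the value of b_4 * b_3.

Read row b_4, column b_3: b_4 * b_3 = b_7.

b_7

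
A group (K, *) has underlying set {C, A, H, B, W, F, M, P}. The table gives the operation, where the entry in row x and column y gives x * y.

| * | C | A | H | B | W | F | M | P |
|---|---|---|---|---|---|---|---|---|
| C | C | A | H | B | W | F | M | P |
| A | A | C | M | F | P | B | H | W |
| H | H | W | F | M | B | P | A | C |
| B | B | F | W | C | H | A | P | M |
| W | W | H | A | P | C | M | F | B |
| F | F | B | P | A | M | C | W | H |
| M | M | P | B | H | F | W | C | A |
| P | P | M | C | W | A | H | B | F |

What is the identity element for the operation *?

C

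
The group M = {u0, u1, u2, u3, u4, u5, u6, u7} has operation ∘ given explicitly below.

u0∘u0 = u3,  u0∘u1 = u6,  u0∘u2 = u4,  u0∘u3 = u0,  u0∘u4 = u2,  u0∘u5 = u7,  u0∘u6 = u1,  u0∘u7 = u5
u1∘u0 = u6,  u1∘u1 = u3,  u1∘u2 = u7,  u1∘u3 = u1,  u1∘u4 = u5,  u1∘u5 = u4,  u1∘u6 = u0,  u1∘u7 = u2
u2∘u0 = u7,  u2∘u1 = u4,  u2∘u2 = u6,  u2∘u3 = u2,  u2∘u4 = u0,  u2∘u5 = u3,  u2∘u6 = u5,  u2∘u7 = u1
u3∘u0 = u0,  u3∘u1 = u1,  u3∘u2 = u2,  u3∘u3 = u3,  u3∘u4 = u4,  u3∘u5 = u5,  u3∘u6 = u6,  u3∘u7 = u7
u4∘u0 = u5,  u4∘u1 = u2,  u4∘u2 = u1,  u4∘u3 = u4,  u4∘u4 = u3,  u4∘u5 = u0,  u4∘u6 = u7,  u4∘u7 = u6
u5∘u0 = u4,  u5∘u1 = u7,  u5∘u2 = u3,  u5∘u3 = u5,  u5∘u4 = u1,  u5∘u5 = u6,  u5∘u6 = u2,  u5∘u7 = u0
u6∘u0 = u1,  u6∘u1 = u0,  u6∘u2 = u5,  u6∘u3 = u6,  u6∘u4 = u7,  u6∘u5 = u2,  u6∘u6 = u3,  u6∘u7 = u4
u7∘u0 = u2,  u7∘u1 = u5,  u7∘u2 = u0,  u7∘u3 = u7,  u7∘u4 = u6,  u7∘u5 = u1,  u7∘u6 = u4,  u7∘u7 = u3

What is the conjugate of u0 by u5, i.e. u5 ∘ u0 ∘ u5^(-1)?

The identity is u3. In row u5, the entry u3 sits in column u2, so u5^(-1) = u2.
u5 ∘ u0 = u4
u4 ∘ u2 = u1

u1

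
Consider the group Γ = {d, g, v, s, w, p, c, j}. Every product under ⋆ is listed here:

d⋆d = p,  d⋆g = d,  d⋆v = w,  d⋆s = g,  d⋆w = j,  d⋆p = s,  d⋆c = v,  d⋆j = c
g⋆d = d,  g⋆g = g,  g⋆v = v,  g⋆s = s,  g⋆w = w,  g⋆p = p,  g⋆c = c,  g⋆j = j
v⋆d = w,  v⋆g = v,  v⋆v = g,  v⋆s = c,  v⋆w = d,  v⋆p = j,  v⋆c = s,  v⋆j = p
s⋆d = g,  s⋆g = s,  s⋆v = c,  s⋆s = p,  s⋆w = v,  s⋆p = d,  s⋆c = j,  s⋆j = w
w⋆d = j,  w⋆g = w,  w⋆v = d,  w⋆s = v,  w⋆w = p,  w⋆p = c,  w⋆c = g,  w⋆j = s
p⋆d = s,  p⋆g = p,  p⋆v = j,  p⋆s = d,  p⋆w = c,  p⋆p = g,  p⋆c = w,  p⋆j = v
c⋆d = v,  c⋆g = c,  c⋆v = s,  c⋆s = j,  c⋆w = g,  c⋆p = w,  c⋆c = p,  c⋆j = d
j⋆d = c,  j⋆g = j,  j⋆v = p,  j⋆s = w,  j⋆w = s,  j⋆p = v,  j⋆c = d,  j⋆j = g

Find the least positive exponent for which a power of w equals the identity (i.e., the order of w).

4

The identity element is g (its row matches the header).
w^1 = w
w^2 = w ⋆ w = p
w^3 = p ⋆ w = c
w^4 = c ⋆ w = g
The first power of w equal to the identity is w^4, so ord(w) = 4.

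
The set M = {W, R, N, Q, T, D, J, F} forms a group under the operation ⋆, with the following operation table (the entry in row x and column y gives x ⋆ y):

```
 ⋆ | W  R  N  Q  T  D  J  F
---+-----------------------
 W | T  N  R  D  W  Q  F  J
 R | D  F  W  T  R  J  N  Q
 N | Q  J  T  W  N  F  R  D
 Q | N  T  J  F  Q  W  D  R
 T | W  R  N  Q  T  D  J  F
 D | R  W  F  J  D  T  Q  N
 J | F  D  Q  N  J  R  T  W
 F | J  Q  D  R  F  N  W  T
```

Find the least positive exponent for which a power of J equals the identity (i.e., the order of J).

2

The identity element is T (its row matches the header).
J^1 = J
J^2 = J ⋆ J = T
The first power of J equal to the identity is J^2, so ord(J) = 2.
(Structurally, M here is isomorphic to the dihedral group D_4.)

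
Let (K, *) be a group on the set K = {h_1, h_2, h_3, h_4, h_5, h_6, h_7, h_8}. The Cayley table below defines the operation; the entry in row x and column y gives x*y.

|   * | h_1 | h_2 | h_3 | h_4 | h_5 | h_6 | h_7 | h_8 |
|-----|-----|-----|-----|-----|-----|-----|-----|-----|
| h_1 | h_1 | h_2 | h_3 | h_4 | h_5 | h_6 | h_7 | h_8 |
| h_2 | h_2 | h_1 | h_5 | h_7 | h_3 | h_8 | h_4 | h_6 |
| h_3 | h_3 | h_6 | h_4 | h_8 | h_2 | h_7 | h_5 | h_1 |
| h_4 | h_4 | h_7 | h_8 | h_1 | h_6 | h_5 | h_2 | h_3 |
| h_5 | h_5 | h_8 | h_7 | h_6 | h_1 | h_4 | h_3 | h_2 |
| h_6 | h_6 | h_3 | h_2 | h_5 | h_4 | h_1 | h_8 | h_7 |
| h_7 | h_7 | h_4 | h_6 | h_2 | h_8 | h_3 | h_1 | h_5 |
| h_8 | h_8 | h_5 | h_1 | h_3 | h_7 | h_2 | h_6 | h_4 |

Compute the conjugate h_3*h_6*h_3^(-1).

The identity is h_1. In row h_3, the entry h_1 sits in column h_8, so h_3^(-1) = h_8.
h_3*h_6 = h_7
h_7*h_8 = h_5

h_5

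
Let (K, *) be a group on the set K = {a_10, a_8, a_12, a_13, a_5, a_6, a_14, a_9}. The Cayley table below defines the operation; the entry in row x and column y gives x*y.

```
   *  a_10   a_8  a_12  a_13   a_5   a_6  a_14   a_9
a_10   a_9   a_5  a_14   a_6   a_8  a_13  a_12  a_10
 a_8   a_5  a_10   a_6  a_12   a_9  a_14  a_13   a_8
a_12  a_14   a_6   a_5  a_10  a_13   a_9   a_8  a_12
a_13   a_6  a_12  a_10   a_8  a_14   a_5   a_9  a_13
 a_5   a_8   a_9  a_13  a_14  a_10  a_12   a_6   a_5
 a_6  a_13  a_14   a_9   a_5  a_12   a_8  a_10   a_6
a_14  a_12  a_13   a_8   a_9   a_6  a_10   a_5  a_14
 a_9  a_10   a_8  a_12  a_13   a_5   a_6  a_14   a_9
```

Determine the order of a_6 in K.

8

The identity element is a_9 (its row matches the header).
a_6^1 = a_6
a_6^2 = a_6*a_6 = a_8
a_6^3 = a_8*a_6 = a_14
a_6^4 = a_14*a_6 = a_10
a_6^5 = a_10*a_6 = a_13
a_6^6 = a_13*a_6 = a_5
a_6^7 = a_5*a_6 = a_12
a_6^8 = a_12*a_6 = a_9
The first power of a_6 equal to the identity is a_6^8, so ord(a_6) = 8.
(Structurally, K here is isomorphic to the cyclic group Z_8.)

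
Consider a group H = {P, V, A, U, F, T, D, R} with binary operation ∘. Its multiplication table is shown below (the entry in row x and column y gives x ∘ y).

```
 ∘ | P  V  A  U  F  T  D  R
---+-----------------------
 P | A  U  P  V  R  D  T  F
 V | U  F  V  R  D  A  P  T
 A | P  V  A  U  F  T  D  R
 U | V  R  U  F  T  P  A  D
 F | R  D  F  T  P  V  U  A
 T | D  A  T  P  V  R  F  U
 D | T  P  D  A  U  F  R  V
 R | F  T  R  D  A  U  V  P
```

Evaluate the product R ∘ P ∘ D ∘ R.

R ∘ P = F
F ∘ D = U
U ∘ R = D

D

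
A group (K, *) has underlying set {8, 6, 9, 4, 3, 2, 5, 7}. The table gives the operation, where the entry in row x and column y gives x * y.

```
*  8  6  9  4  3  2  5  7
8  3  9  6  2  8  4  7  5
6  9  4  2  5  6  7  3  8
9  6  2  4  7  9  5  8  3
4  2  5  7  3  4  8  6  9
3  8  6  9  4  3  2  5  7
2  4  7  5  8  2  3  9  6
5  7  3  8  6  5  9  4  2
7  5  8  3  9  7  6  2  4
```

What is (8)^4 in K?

3

8^1 = 8
8^2 = 8 * 8 = 3
8^3 = 3 * 8 = 8
8^4 = 8 * 8 = 3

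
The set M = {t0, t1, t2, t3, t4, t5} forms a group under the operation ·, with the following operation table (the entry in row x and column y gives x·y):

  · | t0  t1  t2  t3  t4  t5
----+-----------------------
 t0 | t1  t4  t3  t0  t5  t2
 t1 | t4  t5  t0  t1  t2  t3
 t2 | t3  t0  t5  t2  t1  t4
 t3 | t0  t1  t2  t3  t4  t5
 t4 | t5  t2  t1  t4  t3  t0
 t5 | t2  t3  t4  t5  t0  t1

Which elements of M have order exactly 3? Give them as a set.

Identity is t3. Compute the order of each non-identity element by repeated multiplication:
  t0: t0 → t1 → t4 → t5 → t2 → t3  (order 6)
  t1: t1 → t5 → t3  (order 3)
  t2: t2 → t5 → t4 → t1 → t0 → t3  (order 6)
  t4: t4 → t3  (order 2)
  t5: t5 → t1 → t3  (order 3)
Elements of order 3: {t1, t5}.

{t1, t5}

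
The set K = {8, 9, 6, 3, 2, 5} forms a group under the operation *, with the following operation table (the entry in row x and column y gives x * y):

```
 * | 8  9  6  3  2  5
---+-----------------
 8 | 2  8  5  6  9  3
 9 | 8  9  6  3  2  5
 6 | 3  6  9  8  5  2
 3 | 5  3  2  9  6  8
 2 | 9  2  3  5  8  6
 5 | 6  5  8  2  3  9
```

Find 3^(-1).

First locate the identity: row 9 matches the header, so 9 is the identity.
Scan row 3 for 9: 3 * 3 = 9. Hence 3^(-1) = 3.

3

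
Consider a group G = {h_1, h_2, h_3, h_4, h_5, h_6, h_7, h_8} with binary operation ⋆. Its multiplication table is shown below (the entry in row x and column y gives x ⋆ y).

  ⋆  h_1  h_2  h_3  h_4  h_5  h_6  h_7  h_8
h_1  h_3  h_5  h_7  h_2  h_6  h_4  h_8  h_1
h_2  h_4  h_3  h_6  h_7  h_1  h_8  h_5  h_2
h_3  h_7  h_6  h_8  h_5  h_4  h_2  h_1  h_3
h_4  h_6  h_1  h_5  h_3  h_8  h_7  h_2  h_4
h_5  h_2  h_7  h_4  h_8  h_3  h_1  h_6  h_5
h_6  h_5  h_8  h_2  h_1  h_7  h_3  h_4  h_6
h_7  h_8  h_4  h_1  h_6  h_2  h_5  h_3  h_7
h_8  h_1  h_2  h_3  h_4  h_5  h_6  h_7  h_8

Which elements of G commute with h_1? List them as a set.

{h_1, h_3, h_7, h_8}

Compare row h_1 with column h_1 entry by entry.
h_3 ⋆ h_1 = h_7 = h_1 ⋆ h_3, so h_3 commutes with h_1.
h_2 ⋆ h_1 = h_4 but h_1 ⋆ h_2 = h_5, so h_2 does not.
Collecting the elements that commute with h_1: C(h_1) = {h_1, h_3, h_7, h_8}.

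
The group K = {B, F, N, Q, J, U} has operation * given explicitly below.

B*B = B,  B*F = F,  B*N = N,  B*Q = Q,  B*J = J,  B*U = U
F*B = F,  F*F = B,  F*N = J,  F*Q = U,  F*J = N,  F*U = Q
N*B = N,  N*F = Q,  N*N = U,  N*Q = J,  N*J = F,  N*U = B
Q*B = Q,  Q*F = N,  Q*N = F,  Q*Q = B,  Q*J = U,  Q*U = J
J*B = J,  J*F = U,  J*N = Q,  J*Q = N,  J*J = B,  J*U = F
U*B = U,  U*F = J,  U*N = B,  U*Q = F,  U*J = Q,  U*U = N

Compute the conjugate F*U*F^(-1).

N

The identity is B. In row F, the entry B sits in column F, so F^(-1) = F.
F*U = Q
Q*F = N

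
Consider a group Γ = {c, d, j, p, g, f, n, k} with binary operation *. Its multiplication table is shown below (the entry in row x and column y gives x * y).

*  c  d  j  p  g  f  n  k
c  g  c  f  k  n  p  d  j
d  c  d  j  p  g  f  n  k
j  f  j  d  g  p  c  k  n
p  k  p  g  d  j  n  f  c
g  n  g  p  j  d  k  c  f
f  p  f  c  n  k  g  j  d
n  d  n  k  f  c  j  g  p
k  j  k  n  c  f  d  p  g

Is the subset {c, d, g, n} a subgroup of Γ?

Yes

{c, d, g, n} contains the identity d.
Checking products: every product of two elements of {c, d, g, n} (read from the table) lies in {c, d, g, n}, so the set is closed.
In a finite group, a nonempty closed subset is a subgroup. So {c, d, g, n} ≤ Γ.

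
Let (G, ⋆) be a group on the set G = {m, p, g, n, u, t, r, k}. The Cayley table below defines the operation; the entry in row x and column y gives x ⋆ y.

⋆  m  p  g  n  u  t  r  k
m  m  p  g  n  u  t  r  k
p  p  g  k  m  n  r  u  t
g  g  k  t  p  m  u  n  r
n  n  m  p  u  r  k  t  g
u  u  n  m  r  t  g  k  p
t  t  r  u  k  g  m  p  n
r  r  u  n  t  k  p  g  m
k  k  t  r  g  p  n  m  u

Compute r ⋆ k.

m

Read row r, column k: r ⋆ k = m.
(Structurally, G here is isomorphic to the cyclic group Z_8.)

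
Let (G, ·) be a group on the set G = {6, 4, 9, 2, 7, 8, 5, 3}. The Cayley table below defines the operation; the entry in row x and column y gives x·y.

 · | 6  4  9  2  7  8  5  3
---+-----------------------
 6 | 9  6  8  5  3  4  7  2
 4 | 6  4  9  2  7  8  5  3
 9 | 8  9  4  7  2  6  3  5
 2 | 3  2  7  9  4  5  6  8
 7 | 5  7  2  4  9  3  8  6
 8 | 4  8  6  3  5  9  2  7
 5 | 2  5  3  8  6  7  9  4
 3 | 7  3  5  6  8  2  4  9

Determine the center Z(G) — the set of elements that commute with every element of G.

An element z is central iff its row equals its column in the table.
For 5: 5·7 = 6 ≠ 8 = 7·5, so 5 ∉ Z.
Checking each element this way leaves Z(G) = {4, 9}.
(Structurally, G here is isomorphic to the quaternion group Q_8.)

{4, 9}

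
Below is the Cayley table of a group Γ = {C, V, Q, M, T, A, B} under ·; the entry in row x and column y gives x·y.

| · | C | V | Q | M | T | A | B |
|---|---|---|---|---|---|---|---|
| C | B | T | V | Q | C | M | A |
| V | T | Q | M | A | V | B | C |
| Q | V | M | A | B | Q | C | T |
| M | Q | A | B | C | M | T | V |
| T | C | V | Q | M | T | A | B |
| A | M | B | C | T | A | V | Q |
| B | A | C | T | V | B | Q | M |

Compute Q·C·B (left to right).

C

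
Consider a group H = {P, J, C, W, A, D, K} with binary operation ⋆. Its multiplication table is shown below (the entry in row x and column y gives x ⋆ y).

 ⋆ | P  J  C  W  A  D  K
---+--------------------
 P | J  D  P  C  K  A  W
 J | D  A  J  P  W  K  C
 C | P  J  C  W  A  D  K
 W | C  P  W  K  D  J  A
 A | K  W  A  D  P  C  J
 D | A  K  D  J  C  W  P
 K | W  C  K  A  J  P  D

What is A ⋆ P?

Read row A, column P: A ⋆ P = K.

K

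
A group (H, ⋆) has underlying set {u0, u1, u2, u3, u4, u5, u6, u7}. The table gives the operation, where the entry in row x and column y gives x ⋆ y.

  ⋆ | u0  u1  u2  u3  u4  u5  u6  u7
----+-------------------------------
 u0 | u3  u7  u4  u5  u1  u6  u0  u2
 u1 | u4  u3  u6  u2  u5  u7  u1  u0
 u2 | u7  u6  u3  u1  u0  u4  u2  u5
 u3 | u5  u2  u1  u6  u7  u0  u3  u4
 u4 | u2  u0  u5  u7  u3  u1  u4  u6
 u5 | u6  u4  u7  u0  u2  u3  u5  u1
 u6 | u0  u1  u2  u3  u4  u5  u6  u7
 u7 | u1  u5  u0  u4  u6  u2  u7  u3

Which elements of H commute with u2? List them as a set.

Compare row u2 with column u2 entry by entry.
u3 ⋆ u2 = u1 = u2 ⋆ u3, so u3 commutes with u2.
u5 ⋆ u2 = u7 but u2 ⋆ u5 = u4, so u5 does not.
Collecting the elements that commute with u2: C(u2) = {u1, u2, u3, u6}.

{u1, u2, u3, u6}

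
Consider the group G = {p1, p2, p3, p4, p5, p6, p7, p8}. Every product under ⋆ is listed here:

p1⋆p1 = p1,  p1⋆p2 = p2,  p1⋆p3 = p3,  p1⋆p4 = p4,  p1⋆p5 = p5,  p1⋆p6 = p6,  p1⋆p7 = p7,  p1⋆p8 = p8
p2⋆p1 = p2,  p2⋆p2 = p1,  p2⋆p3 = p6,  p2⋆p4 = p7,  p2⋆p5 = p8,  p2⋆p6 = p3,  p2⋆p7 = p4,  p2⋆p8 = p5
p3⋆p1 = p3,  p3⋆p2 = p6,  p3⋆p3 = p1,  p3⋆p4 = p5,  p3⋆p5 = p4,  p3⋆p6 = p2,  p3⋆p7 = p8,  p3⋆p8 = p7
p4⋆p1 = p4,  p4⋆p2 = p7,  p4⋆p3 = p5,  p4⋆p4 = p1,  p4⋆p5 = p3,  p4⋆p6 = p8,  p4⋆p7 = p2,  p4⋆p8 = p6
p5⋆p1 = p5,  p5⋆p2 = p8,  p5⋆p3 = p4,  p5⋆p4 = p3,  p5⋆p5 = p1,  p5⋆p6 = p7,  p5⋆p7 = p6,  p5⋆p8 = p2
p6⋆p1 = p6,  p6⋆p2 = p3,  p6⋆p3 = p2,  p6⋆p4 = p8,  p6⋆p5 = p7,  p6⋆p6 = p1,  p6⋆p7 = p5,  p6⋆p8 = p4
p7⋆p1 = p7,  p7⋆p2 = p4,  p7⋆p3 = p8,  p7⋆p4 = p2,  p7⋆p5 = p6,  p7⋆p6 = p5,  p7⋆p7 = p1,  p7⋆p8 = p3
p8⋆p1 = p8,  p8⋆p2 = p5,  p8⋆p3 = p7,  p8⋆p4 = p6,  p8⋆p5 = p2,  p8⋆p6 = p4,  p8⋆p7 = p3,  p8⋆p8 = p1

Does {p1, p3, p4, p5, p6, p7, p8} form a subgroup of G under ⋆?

p7 ⋆ p4 = p2, which is not in {p1, p3, p4, p5, p6, p7, p8}.
The subset is not closed under ⋆, so it is not a subgroup.

No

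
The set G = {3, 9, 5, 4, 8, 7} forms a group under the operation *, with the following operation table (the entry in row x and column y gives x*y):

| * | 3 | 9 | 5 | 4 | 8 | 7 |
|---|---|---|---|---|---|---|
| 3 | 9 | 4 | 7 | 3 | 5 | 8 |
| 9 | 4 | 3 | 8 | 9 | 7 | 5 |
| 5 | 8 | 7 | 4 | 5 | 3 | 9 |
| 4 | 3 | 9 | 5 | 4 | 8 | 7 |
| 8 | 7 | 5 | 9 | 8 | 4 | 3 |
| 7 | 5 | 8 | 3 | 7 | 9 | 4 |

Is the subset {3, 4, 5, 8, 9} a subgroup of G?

No

3*5 = 7, which is not in {3, 4, 5, 8, 9}.
The subset is not closed under *, so it is not a subgroup.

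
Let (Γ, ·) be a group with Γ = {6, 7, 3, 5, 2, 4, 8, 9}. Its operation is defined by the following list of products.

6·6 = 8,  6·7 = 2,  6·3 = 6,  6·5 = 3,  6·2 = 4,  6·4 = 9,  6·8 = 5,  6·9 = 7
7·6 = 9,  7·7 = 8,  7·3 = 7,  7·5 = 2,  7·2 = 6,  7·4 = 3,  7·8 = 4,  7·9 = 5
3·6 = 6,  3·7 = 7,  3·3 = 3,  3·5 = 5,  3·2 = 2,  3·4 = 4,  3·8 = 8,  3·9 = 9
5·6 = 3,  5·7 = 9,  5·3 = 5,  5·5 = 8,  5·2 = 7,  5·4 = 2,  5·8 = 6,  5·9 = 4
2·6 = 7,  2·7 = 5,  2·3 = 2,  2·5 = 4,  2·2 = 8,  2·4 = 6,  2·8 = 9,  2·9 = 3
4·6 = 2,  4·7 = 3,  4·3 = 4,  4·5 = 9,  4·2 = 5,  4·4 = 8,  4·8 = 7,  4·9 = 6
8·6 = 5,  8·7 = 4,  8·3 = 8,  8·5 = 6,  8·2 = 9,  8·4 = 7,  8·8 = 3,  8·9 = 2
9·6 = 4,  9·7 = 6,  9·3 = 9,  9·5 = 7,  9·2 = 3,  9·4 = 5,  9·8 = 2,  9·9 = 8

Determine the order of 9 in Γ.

The identity element is 3 (its row matches the header).
9^1 = 9
9^2 = 9·9 = 8
9^3 = 8·9 = 2
9^4 = 2·9 = 3
The first power of 9 equal to the identity is 9^4, so ord(9) = 4.

4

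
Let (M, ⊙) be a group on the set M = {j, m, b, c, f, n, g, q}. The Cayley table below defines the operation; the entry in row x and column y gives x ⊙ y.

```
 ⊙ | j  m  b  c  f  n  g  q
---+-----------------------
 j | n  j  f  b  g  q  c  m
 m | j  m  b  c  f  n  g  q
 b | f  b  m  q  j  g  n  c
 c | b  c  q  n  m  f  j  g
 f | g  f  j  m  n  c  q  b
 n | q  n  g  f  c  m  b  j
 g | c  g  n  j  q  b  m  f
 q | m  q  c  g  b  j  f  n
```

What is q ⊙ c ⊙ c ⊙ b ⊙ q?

b

q ⊙ c = g
g ⊙ c = j
j ⊙ b = f
f ⊙ q = b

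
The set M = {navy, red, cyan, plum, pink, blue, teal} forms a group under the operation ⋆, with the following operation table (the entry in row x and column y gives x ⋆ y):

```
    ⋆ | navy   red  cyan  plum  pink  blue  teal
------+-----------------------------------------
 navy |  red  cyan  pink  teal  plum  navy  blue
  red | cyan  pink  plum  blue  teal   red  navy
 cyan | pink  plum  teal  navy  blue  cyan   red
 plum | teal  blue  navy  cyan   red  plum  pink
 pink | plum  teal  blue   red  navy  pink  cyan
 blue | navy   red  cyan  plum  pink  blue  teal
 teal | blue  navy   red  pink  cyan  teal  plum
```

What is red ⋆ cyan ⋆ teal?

pink

red ⋆ cyan = plum
plum ⋆ teal = pink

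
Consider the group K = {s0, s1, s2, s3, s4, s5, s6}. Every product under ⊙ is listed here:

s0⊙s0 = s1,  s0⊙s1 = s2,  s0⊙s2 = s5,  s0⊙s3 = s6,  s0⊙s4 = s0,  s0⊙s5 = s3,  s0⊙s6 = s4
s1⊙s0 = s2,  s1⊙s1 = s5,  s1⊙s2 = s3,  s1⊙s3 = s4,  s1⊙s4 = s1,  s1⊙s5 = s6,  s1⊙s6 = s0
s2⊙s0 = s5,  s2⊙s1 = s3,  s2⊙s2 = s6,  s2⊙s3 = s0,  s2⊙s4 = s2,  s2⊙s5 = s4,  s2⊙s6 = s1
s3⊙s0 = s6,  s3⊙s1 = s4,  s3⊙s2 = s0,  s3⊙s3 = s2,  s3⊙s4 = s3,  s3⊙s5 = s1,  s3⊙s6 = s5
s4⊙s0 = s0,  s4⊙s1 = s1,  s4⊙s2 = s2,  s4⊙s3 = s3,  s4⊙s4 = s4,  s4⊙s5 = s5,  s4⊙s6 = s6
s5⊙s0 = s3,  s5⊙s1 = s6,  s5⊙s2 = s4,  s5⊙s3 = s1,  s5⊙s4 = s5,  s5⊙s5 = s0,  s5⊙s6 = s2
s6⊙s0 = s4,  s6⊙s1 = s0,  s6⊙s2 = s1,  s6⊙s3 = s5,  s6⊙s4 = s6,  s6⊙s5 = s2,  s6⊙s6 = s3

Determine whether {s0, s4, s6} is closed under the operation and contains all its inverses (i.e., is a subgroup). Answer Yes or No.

s0 ⊙ s0 = s1, which is not in {s0, s4, s6}.
The subset is not closed under ⊙, so it is not a subgroup.
(Structurally, K here is isomorphic to the cyclic group Z_7.)

No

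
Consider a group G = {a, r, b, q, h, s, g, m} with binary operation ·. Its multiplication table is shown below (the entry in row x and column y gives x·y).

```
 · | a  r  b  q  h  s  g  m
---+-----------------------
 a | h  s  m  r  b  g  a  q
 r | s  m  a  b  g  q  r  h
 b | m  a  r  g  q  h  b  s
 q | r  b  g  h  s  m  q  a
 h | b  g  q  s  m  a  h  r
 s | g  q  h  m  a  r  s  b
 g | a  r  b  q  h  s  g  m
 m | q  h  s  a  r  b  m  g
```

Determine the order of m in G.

The identity element is g (its row matches the header).
m^1 = m
m^2 = m·m = g
The first power of m equal to the identity is m^2, so ord(m) = 2.
(Structurally, G here is isomorphic to the cyclic group Z_8.)

2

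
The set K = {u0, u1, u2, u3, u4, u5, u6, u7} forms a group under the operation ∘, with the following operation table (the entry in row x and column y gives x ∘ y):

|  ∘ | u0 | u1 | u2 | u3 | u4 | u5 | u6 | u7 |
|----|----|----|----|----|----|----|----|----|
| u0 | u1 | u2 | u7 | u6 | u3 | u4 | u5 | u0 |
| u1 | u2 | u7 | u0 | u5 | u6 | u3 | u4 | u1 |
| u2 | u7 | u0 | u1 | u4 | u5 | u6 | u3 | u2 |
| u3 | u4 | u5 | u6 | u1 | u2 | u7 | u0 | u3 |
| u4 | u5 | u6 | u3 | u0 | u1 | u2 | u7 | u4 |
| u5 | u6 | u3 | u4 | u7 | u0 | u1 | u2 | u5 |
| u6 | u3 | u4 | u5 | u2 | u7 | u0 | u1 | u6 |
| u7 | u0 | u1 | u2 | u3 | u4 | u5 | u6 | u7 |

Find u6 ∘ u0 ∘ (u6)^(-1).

The identity is u7. In row u6, the entry u7 sits in column u4, so u6^(-1) = u4.
u6 ∘ u0 = u3
u3 ∘ u4 = u2
(Structurally, K here is isomorphic to the quaternion group Q_8.)

u2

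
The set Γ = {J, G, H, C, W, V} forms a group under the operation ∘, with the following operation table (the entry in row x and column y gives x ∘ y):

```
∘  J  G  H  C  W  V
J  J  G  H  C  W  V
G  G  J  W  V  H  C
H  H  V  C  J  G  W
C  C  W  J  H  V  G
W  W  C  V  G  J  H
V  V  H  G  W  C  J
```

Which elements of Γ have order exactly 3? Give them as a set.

Identity is J. Compute the order of each non-identity element by repeated multiplication:
  G: G → J  (order 2)
  H: H → C → J  (order 3)
  C: C → H → J  (order 3)
  W: W → J  (order 2)
  V: V → J  (order 2)
Elements of order 3: {C, H}.
(Structurally, Γ here is isomorphic to the symmetric group S_3.)

{C, H}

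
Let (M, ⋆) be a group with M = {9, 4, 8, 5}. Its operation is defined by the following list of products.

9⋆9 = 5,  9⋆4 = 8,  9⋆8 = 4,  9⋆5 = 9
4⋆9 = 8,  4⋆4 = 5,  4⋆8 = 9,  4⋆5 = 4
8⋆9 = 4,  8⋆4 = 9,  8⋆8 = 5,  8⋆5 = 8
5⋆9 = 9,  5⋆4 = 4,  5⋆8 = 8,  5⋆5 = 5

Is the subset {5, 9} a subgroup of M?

Yes

{5, 9} contains the identity 5.
Checking products: every product of two elements of {5, 9} (read from the table) lies in {5, 9}, so the set is closed.
In a finite group, a nonempty closed subset is a subgroup. So {5, 9} ≤ M.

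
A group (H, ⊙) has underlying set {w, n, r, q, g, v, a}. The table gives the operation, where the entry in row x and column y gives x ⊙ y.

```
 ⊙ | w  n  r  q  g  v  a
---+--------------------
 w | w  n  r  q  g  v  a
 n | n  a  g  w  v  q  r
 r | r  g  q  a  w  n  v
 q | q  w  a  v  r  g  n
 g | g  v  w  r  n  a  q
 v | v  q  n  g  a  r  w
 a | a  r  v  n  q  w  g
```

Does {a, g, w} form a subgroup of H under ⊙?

g ⊙ g = n, which is not in {a, g, w}.
The subset is not closed under ⊙, so it is not a subgroup.
(Structurally, H here is isomorphic to the cyclic group Z_7.)

No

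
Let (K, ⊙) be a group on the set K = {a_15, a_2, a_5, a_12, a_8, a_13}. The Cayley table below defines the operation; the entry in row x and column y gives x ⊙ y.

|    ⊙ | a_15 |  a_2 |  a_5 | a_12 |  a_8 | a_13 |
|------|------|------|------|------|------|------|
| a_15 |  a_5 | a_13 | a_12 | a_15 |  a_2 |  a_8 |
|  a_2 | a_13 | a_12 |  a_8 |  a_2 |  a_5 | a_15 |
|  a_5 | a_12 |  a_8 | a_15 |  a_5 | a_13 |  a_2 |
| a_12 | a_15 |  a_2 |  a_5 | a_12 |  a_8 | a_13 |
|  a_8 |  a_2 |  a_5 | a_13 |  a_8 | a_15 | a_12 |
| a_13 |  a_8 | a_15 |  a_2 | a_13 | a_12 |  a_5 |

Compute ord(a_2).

The identity element is a_12 (its row matches the header).
a_2^1 = a_2
a_2^2 = a_2 ⊙ a_2 = a_12
The first power of a_2 equal to the identity is a_2^2, so ord(a_2) = 2.

2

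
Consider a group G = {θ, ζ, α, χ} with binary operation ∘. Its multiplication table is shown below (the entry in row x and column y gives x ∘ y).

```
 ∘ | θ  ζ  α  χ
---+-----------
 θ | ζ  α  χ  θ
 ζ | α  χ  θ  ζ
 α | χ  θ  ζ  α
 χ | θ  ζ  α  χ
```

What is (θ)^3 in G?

α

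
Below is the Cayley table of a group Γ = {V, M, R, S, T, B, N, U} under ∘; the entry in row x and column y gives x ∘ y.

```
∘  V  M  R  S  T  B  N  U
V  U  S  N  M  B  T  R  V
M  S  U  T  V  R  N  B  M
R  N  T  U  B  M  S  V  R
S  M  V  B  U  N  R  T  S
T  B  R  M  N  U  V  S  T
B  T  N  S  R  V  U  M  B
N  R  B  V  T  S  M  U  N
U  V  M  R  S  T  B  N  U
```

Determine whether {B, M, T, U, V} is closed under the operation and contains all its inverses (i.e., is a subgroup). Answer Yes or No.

No

T ∘ M = R, which is not in {B, M, T, U, V}.
The subset is not closed under ∘, so it is not a subgroup.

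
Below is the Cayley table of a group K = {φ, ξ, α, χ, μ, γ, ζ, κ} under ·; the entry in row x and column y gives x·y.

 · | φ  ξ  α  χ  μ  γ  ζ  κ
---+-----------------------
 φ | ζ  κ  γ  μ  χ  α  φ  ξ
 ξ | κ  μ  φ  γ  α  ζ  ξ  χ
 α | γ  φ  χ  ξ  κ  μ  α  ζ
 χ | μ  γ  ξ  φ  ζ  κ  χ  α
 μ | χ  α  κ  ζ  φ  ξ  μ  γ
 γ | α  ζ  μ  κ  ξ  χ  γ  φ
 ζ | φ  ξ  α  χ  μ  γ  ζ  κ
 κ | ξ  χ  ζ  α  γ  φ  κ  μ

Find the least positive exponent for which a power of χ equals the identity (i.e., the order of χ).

The identity element is ζ (its row matches the header).
χ^1 = χ
χ^2 = χ·χ = φ
χ^3 = φ·χ = μ
χ^4 = μ·χ = ζ
The first power of χ equal to the identity is χ^4, so ord(χ) = 4.
(Structurally, K here is isomorphic to the cyclic group Z_8.)

4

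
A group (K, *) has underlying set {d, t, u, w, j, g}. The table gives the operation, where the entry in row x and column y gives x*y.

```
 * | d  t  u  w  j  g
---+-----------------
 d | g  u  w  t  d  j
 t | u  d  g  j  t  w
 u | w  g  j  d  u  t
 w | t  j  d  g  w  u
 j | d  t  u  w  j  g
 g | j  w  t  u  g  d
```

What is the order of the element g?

The identity element is j (its row matches the header).
g^1 = g
g^2 = g*g = d
g^3 = d*g = j
The first power of g equal to the identity is g^3, so ord(g) = 3.

3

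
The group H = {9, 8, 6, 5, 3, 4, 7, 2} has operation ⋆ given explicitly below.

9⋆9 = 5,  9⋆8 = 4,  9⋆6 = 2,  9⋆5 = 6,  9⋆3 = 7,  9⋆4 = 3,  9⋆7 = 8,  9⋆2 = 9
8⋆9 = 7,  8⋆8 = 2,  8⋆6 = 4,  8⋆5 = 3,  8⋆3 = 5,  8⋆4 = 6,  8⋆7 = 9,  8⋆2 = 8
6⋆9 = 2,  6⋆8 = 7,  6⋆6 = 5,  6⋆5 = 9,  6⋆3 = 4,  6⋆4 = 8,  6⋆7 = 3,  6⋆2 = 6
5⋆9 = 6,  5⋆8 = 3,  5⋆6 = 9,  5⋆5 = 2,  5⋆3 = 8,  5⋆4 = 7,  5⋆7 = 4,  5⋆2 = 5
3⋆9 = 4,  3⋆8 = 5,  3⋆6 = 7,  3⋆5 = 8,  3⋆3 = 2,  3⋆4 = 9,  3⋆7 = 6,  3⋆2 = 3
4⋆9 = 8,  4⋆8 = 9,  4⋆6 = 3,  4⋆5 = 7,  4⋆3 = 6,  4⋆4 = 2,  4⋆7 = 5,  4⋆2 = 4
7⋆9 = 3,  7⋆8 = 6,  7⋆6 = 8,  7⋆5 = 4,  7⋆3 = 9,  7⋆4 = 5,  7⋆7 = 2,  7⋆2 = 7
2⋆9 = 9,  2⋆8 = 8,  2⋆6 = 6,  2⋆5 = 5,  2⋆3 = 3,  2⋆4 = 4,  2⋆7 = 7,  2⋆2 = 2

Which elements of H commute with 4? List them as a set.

{2, 4, 5, 7}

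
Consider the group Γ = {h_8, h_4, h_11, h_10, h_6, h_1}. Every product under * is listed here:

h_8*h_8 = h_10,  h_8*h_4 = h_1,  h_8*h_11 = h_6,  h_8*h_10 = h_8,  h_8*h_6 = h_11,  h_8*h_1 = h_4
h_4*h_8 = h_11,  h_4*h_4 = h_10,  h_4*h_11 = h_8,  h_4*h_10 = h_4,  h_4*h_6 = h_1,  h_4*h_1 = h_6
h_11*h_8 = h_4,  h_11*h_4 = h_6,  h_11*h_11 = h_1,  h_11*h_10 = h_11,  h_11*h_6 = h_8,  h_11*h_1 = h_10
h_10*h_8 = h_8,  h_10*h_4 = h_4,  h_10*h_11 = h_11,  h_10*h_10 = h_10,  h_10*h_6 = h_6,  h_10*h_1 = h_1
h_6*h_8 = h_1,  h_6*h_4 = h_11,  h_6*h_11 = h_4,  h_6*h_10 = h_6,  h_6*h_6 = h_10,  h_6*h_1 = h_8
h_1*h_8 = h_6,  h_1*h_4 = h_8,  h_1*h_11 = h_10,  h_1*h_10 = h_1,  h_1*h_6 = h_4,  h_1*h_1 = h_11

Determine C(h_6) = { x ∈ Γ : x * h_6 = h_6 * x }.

Compare row h_6 with column h_6 entry by entry.
h_1 * h_6 = h_4 but h_6 * h_1 = h_8, so h_1 does not.
Collecting the elements that commute with h_6: C(h_6) = {h_10, h_6}.

{h_10, h_6}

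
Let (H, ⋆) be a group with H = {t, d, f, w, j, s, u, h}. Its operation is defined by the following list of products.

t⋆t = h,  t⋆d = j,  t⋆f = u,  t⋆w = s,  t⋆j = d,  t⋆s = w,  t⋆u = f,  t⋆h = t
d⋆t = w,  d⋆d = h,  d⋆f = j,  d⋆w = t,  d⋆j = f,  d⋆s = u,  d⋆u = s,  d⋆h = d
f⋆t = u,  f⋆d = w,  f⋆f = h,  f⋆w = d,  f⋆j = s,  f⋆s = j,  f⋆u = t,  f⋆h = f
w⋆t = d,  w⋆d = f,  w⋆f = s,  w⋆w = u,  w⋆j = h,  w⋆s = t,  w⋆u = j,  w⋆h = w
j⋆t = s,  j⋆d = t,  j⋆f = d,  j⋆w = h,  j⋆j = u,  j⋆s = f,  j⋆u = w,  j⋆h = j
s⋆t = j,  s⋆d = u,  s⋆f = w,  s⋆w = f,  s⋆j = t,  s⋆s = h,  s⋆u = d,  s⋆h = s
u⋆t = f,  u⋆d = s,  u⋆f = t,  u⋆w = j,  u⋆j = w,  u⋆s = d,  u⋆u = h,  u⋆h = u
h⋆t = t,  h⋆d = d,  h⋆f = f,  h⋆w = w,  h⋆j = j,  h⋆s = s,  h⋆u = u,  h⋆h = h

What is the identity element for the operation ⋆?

h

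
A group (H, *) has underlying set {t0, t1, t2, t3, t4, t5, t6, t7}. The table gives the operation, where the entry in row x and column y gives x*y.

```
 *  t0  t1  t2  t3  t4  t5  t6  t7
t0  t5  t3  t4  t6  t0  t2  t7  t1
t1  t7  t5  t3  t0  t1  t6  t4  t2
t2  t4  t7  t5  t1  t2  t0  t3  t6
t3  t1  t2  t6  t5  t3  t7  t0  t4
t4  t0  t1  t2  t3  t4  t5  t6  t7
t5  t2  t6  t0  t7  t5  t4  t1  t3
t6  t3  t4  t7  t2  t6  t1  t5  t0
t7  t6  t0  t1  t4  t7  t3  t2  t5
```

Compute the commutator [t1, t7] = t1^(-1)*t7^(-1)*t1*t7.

t5

Identity is t4; from the table t1^(-1) = t6 and t7^(-1) = t3.
t6*t3 = t2
t2*t1 = t7
t7*t7 = t5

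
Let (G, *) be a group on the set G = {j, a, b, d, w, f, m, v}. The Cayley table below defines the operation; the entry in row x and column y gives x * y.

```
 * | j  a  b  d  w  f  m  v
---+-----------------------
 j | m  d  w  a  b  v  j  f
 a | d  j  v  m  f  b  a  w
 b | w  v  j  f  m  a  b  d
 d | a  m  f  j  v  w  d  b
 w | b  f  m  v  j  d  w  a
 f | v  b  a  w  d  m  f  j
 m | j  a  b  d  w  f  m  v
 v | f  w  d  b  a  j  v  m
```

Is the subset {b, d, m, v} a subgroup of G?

No

d * d = j, which is not in {b, d, m, v}.
The subset is not closed under *, so it is not a subgroup.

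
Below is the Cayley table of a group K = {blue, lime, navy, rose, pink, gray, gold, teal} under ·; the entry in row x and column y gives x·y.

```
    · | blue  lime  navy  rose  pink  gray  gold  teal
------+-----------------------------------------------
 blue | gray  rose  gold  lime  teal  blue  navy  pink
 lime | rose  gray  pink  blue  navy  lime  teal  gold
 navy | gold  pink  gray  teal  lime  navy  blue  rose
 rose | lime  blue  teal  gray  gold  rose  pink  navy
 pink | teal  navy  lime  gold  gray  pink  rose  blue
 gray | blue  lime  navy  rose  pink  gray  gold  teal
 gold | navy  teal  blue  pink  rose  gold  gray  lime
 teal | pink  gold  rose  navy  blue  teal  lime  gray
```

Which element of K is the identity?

gray

The identity e satisfies e·x = x for all x, so its row in the table reproduces the column headers.
Row gray reads: blue, lime, navy, rose, pink, gray, gold, teal — exactly the header order. So gray is the identity.
(Structurally, K here is isomorphic to the elementary abelian group (Z_2)^3.)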